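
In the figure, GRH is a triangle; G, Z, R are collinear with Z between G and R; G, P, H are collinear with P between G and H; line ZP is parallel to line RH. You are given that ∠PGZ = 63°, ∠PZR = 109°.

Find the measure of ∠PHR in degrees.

∠PHR = 46°

1. ∠GZP = 71°  [linear pair at Z on GR]
2. ∠GPZ = 46°  [△GZP]
3. ∠HPZ = 134°  [linear pair at P on GH]
4. ∠PHR = 46°  [ZP∥RH, co-interior at H–P]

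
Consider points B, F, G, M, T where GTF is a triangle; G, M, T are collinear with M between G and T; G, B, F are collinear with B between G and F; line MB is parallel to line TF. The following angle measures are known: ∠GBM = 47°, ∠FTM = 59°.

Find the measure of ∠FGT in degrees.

∠FGT = 74°

1. ∠GFT = 47°  [MB∥TF, corresponding at B]
2. ∠FTG = 59°  [M on ray TG]
3. ∠FGT = 74°  [△GTF]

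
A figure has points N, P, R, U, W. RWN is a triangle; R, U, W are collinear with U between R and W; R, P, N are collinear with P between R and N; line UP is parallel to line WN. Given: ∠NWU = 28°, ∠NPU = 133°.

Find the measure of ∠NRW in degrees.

1. ∠NWR = 28°  [U on ray WR]
2. ∠RPU = 47°  [linear pair at P on RN]
3. ∠PUR = 28°  [UP∥WN, corresponding at U]
4. ∠PRU = 105°  [△RUP]
5. ∠NRW = 105°  [U on RW, P on RN]

∠NRW = 105°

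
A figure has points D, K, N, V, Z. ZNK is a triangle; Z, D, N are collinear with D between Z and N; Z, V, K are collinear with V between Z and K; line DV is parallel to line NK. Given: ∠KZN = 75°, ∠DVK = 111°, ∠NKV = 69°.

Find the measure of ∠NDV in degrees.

1. ∠DZV = 75°  [D on ZN, V on ZK]
2. ∠DVZ = 69°  [linear pair at V on ZK]
3. ∠VDZ = 36°  [△ZDV]
4. ∠NDV = 144°  [linear pair at D on ZN]

∠NDV = 144°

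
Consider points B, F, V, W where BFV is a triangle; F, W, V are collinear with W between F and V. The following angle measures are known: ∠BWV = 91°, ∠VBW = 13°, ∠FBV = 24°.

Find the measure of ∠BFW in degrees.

∠BFW = 80°

1. ∠BVW = 76°  [△BWV]
2. ∠BVF = 76°  [W on ray VF]
3. ∠BFV = 80°  [△BFV]
4. ∠BFW = 80°  [W on ray FV]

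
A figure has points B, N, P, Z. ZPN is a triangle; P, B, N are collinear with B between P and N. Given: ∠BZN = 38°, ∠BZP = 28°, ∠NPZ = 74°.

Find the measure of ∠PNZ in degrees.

1. ∠BPZ = 74°  [B on ray PN]
2. ∠PBZ = 78°  [△ZPB]
3. ∠NBZ = 102°  [linear pair at B on PN]
4. ∠BNZ = 40°  [△ZBN]
5. ∠PNZ = 40°  [B on ray NP]

∠PNZ = 40°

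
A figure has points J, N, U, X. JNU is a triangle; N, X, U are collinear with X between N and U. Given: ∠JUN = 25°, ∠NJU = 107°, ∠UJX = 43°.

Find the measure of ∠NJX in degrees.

∠NJX = 64°

1. ∠JNU = 48°  [△JNU]
2. ∠JUX = 25°  [X on ray UN]
3. ∠JXU = 112°  [△JXU]
4. ∠JNX = 48°  [X on ray NU]
5. ∠JXN = 68°  [linear pair at X on NU]
6. ∠NJX = 64°  [△JNX]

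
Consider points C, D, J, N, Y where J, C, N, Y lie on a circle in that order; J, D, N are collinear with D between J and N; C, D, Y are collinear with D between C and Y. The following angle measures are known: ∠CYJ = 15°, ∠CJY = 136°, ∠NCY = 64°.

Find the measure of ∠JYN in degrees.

1. ∠JCY = 29°  [△JCY]
2. ∠NJY = 64°  [same arc NY]
3. ∠JNY = 29°  [same arc JY]
4. ∠JYN = 87°  [△JNY]

∠JYN = 87°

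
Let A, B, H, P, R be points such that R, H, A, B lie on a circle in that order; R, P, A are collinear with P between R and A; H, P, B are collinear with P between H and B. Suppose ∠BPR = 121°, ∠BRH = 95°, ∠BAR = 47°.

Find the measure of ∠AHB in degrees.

∠AHB = 21°

1. ∠APB = 59°  [linear pair at P on RA]
2. ∠BAH = 85°  [cyclic RHAB, opposite ∠R+∠A]
3. ∠ABH = 74°  [△APB]
4. ∠AHB = 21°  [△HAB]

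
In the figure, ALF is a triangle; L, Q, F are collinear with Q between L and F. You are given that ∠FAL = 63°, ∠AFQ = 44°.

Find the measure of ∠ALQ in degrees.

1. ∠AFL = 44°  [Q on ray FL]
2. ∠ALF = 73°  [△ALF]
3. ∠ALQ = 73°  [Q on ray LF]

∠ALQ = 73°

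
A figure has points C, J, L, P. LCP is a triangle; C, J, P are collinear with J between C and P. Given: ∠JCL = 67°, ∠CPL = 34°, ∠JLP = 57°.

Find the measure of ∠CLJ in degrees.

1. ∠JPL = 34°  [J on ray PC]
2. ∠LJP = 89°  [△LJP]
3. ∠CJL = 91°  [linear pair at J on CP]
4. ∠CLJ = 22°  [△LCJ]

∠CLJ = 22°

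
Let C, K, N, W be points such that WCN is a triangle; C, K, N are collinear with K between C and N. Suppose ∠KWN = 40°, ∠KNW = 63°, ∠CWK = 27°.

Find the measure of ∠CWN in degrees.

∠CWN = 67°

1. ∠NKW = 77°  [△WKN]
2. ∠CNW = 63°  [K on ray NC]
3. ∠CKW = 103°  [linear pair at K on CN]
4. ∠KCW = 50°  [△WCK]
5. ∠NCW = 50°  [K on ray CN]
6. ∠CWN = 67°  [△WCN]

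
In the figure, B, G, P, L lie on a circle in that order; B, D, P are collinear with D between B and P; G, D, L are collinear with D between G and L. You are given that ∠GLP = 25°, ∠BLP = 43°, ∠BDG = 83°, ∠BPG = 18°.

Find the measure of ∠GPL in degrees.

1. ∠GDP = 97°  [linear pair at D on BP]
2. ∠LGP = 65°  [△GDP]
3. ∠GPL = 90°  [△GPL]

∠GPL = 90°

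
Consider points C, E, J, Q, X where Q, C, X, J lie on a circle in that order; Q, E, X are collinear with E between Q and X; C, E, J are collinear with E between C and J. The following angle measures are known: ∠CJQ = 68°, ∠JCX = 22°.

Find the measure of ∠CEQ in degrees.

1. ∠CXQ = 68°  [same arc QC]
2. ∠CEX = 90°  [△CEX]
3. ∠CEQ = 90°  [linear pair at E on QX]

∠CEQ = 90°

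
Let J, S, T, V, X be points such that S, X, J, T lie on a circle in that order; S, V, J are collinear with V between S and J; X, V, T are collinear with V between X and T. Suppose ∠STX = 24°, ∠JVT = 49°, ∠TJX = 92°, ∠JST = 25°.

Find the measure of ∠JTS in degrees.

∠JTS = 87°

1. ∠TSX = 88°  [cyclic SXJT, opposite ∠S+∠J]
2. ∠SXT = 68°  [△SXT]
3. ∠SJT = 68°  [same arc ST]
4. ∠JTS = 87°  [△SJT]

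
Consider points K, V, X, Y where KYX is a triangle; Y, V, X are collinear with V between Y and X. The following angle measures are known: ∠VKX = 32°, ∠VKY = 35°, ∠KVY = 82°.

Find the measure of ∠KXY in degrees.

1. ∠KVX = 98°  [linear pair at V on YX]
2. ∠KXV = 50°  [△KVX]
3. ∠KXY = 50°  [V on ray XY]

∠KXY = 50°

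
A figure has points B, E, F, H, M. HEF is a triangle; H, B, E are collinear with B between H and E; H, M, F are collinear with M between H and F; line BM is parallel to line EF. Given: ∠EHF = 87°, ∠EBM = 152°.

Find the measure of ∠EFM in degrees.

∠EFM = 65°

1. ∠BHM = 87°  [B on HE, M on HF]
2. ∠HBM = 28°  [linear pair at B on HE]
3. ∠BMH = 65°  [△HBM]
4. ∠BMF = 115°  [linear pair at M on HF]
5. ∠EFM = 65°  [BM∥EF, co-interior at F–M]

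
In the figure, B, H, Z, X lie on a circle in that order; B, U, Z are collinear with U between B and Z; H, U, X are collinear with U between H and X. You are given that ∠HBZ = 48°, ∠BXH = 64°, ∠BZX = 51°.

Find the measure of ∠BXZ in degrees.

∠BXZ = 112°

1. ∠BZH = 64°  [same arc BH]
2. ∠BHZ = 68°  [△BHZ]
3. ∠BXZ = 112°  [cyclic BHZX, opposite ∠H+∠X]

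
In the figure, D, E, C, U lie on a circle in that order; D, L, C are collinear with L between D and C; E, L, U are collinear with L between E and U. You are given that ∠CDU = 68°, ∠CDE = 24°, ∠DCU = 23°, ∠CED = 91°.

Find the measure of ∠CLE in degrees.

∠CLE = 47°

1. ∠CEU = 68°  [same arc CU]
2. ∠DCE = 65°  [△DEC]
3. ∠CLE = 47°  [△ELC]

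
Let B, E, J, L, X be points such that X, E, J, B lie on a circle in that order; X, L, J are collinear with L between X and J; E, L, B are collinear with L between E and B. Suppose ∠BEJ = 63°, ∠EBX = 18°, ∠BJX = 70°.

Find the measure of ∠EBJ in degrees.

1. ∠BXJ = 63°  [same arc JB]
2. ∠BLX = 99°  [△XLB]
3. ∠BLJ = 81°  [linear pair at L on XJ]
4. ∠EBJ = 29°  [△JLB]

∠EBJ = 29°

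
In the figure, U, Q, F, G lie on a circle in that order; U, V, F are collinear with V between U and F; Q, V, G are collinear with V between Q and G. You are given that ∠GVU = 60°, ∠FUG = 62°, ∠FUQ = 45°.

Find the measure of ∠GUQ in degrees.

1. ∠FQG = 62°  [same arc FG]
2. ∠FGQ = 45°  [same arc QF]
3. ∠GFQ = 73°  [△QFG]
4. ∠GUQ = 107°  [cyclic UQFG, opposite ∠U+∠F]

∠GUQ = 107°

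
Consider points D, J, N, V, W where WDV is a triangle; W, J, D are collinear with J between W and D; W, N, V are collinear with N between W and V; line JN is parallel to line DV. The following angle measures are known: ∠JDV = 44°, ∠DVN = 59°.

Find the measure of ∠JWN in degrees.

1. ∠VDW = 44°  [J on ray DW]
2. ∠DVW = 59°  [N on ray VW]
3. ∠DWV = 77°  [△WDV]
4. ∠JWN = 77°  [J on WD, N on WV]

∠JWN = 77°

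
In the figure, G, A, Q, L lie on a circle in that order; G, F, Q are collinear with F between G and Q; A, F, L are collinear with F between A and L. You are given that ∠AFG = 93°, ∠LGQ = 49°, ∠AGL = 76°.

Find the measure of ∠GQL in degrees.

1. ∠LFQ = 93°  [vertical angles at F]
2. ∠LAQ = 49°  [same arc QL]
3. ∠AQL = 104°  [cyclic GAQL, opposite ∠G+∠Q]
4. ∠ALQ = 27°  [△AQL]
5. ∠GQL = 60°  [△QFL]

∠GQL = 60°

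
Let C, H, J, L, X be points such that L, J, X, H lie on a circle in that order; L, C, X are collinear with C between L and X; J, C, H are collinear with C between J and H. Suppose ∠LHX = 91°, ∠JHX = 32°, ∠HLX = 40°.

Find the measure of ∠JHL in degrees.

∠JHL = 59°

1. ∠LJX = 89°  [cyclic LJXH, opposite ∠J+∠H]
2. ∠JLX = 32°  [same arc JX]
3. ∠JXL = 59°  [△LJX]
4. ∠JHL = 59°  [same arc LJ]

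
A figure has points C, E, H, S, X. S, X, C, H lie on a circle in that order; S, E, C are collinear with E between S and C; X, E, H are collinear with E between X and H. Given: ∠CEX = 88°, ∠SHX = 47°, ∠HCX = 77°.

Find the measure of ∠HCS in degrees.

∠HCS = 30°

1. ∠HSX = 103°  [cyclic SXCH, opposite ∠S+∠C]
2. ∠HXS = 30°  [△SXH]
3. ∠HCS = 30°  [same arc SH]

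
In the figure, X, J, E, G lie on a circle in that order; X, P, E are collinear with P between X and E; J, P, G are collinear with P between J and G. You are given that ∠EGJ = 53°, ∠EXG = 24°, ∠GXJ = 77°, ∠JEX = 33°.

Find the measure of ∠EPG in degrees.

1. ∠JGX = 33°  [same arc XJ]
2. ∠GPX = 123°  [△XPG]
3. ∠EPG = 57°  [linear pair at P on XE]

∠EPG = 57°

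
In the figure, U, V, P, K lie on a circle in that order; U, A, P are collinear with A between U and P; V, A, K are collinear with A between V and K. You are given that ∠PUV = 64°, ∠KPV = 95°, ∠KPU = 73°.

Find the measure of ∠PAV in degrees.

∠PAV = 137°

1. ∠KVU = 73°  [same arc UK]
2. ∠UAV = 43°  [△UAV]
3. ∠PAV = 137°  [linear pair at A on UP]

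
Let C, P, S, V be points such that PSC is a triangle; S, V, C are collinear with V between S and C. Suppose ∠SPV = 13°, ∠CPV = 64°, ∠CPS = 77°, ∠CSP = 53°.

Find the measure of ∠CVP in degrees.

1. ∠PCS = 50°  [△PSC]
2. ∠PCV = 50°  [V on ray CS]
3. ∠CVP = 66°  [△PVC]

∠CVP = 66°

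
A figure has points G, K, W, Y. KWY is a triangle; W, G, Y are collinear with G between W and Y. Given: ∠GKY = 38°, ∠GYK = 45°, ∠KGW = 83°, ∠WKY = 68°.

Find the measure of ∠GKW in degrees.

∠GKW = 30°

1. ∠KYW = 45°  [G on ray YW]
2. ∠KWY = 67°  [△KWY]
3. ∠GWK = 67°  [G on ray WY]
4. ∠GKW = 30°  [△KWG]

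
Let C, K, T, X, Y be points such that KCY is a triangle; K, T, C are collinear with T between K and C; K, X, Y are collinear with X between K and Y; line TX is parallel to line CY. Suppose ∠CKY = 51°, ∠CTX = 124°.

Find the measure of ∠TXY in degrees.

∠TXY = 107°

1. ∠TKX = 51°  [T on KC, X on KY]
2. ∠KTX = 56°  [linear pair at T on KC]
3. ∠KXT = 73°  [△KTX]
4. ∠TXY = 107°  [linear pair at X on KY]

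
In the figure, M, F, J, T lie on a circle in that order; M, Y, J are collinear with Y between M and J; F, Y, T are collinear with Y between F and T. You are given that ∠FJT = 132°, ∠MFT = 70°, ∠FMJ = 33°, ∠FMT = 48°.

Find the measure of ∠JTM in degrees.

1. ∠FTM = 62°  [△MFT]
2. ∠FJM = 62°  [same arc MF]
3. ∠JFM = 85°  [△MFJ]
4. ∠JTM = 95°  [cyclic MFJT, opposite ∠F+∠T]

∠JTM = 95°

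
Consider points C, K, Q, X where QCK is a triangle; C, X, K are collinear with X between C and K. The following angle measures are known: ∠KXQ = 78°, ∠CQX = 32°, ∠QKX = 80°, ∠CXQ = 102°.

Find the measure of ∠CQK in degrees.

1. ∠QCX = 46°  [△QCX]
2. ∠CKQ = 80°  [X on ray KC]
3. ∠KCQ = 46°  [X on ray CK]
4. ∠CQK = 54°  [△QCK]

∠CQK = 54°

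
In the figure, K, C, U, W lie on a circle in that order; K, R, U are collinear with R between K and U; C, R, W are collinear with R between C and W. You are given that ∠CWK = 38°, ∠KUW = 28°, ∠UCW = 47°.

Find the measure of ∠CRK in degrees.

1. ∠CUK = 38°  [same arc KC]
2. ∠CRU = 95°  [△CRU]
3. ∠CRK = 85°  [linear pair at R on KU]

∠CRK = 85°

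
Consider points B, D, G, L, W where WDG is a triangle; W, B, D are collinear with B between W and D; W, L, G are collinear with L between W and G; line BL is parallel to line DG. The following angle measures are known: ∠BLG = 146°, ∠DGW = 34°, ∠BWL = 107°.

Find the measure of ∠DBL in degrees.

1. ∠BLW = 34°  [linear pair at L on WG]
2. ∠LBW = 39°  [△WBL]
3. ∠DBL = 141°  [linear pair at B on WD]

∠DBL = 141°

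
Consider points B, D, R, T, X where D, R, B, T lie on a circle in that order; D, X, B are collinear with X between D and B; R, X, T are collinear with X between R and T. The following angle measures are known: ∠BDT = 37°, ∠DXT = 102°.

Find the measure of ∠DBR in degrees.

∠DBR = 41°

1. ∠BRT = 37°  [same arc BT]
2. ∠BXR = 102°  [vertical angles at X]
3. ∠DBR = 41°  [△RXB]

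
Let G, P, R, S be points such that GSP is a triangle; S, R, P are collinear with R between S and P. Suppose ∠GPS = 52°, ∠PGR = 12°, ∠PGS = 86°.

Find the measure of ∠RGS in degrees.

∠RGS = 74°

1. ∠GSP = 42°  [△GSP]
2. ∠GPR = 52°  [R on ray PS]
3. ∠GRP = 116°  [△GRP]
4. ∠GSR = 42°  [R on ray SP]
5. ∠GRS = 64°  [linear pair at R on SP]
6. ∠RGS = 74°  [△GSR]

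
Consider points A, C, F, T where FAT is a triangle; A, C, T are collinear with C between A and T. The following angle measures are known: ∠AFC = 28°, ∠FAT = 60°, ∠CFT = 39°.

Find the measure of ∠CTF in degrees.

1. ∠CAF = 60°  [C on ray AT]
2. ∠ACF = 92°  [△FAC]
3. ∠FCT = 88°  [linear pair at C on AT]
4. ∠CTF = 53°  [△FCT]

∠CTF = 53°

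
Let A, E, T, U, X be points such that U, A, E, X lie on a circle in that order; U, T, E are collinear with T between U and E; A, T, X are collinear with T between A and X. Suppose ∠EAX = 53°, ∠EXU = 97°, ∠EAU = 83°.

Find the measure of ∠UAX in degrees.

1. ∠EUX = 53°  [same arc EX]
2. ∠UEX = 30°  [△UEX]
3. ∠UAX = 30°  [same arc UX]

∠UAX = 30°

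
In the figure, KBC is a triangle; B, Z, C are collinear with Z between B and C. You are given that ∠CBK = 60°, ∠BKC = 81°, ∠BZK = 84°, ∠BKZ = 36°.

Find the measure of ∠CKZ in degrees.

1. ∠BCK = 39°  [△KBC]
2. ∠CZK = 96°  [linear pair at Z on BC]
3. ∠KCZ = 39°  [Z on ray CB]
4. ∠CKZ = 45°  [△KZC]

∠CKZ = 45°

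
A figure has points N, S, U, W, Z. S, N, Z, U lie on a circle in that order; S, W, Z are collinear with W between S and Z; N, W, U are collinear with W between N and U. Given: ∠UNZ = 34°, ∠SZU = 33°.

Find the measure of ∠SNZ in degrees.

∠SNZ = 67°

1. ∠USZ = 34°  [same arc ZU]
2. ∠SUZ = 113°  [△SZU]
3. ∠SNZ = 67°  [cyclic SNZU, opposite ∠N+∠U]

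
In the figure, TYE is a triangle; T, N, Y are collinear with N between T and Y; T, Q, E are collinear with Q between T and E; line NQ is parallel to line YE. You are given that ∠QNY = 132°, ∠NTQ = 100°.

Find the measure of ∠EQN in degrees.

1. ∠QNT = 48°  [linear pair at N on TY]
2. ∠NQT = 32°  [△TNQ]
3. ∠EQN = 148°  [linear pair at Q on TE]

∠EQN = 148°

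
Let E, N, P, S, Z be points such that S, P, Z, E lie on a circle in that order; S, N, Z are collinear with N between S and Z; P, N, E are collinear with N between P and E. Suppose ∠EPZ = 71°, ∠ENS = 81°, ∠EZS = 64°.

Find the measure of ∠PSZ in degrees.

∠PSZ = 17°

1. ∠PNZ = 81°  [vertical angles at N]
2. ∠EPS = 64°  [same arc SE]
3. ∠PNS = 99°  [linear pair at N on SZ]
4. ∠PSZ = 17°  [△SNP]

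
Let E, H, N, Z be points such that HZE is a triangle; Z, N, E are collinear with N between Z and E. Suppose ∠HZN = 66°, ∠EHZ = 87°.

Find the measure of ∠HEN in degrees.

∠HEN = 27°

1. ∠EZH = 66°  [N on ray ZE]
2. ∠HEZ = 27°  [△HZE]
3. ∠HEN = 27°  [N on ray EZ]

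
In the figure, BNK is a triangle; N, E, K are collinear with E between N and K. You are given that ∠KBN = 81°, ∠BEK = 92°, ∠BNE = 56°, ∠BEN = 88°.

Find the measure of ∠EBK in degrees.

1. ∠BNK = 56°  [E on ray NK]
2. ∠BKN = 43°  [△BNK]
3. ∠BKE = 43°  [E on ray KN]
4. ∠EBK = 45°  [△BEK]

∠EBK = 45°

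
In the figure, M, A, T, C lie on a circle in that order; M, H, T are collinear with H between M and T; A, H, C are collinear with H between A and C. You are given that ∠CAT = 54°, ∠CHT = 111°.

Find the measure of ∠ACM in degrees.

∠ACM = 57°

1. ∠CMT = 54°  [same arc TC]
2. ∠CHM = 69°  [linear pair at H on MT]
3. ∠ACM = 57°  [△MHC]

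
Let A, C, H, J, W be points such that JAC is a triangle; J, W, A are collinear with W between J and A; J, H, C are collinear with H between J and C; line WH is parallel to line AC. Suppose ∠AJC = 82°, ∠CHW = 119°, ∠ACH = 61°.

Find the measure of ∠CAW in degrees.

1. ∠ACJ = 61°  [H on ray CJ]
2. ∠CAJ = 37°  [△JAC]
3. ∠CAW = 37°  [W on ray AJ]

∠CAW = 37°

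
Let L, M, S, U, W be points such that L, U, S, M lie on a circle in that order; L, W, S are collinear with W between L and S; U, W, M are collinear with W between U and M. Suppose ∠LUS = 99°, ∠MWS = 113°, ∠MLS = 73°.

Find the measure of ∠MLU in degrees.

1. ∠LMS = 81°  [cyclic LUSM, opposite ∠U+∠M]
2. ∠LWM = 67°  [linear pair at W on LS]
3. ∠LSM = 26°  [△LSM]
4. ∠LMU = 40°  [△LWM]
5. ∠LUM = 26°  [same arc LM]
6. ∠MLU = 114°  [△LUM]

∠MLU = 114°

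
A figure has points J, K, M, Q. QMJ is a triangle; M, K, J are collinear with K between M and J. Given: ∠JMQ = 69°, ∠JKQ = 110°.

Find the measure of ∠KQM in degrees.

1. ∠KMQ = 69°  [K on ray MJ]
2. ∠MKQ = 70°  [linear pair at K on MJ]
3. ∠KQM = 41°  [△QMK]

∠KQM = 41°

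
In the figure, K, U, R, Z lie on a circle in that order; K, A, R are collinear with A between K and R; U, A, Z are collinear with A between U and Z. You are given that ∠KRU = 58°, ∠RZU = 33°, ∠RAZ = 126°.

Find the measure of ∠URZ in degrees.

∠URZ = 79°

1. ∠KZU = 58°  [same arc KU]
2. ∠KAZ = 54°  [linear pair at A on KR]
3. ∠RKZ = 68°  [△KAZ]
4. ∠RUZ = 68°  [same arc RZ]
5. ∠URZ = 79°  [△URZ]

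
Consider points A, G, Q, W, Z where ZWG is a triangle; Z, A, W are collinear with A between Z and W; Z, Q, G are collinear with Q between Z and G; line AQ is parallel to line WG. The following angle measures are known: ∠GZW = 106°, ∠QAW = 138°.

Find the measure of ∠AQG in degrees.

∠AQG = 148°

1. ∠AZQ = 106°  [A on ZW, Q on ZG]
2. ∠QAZ = 42°  [linear pair at A on ZW]
3. ∠AQZ = 32°  [△ZAQ]
4. ∠AQG = 148°  [linear pair at Q on ZG]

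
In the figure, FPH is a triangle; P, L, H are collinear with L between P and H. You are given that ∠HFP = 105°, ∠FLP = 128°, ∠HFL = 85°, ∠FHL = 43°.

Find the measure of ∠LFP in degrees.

1. ∠FHP = 43°  [L on ray HP]
2. ∠FPH = 32°  [△FPH]
3. ∠FPL = 32°  [L on ray PH]
4. ∠LFP = 20°  [△FPL]

∠LFP = 20°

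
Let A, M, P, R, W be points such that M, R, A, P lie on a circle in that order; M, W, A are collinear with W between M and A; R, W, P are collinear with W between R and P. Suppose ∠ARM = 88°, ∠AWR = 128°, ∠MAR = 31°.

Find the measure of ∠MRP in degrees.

1. ∠AMR = 61°  [△MRA]
2. ∠MWR = 52°  [linear pair at W on MA]
3. ∠MRP = 67°  [△MWR]

∠MRP = 67°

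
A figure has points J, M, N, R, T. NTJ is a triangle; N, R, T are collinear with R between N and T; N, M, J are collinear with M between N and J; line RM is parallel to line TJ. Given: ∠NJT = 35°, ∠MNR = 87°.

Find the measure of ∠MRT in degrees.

∠MRT = 122°

1. ∠NMR = 35°  [RM∥TJ, corresponding at M]
2. ∠MRN = 58°  [△NRM]
3. ∠MRT = 122°  [linear pair at R on NT]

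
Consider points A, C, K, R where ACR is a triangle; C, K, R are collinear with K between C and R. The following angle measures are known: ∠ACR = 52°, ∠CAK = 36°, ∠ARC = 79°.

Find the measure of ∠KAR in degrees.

1. ∠ACK = 52°  [K on ray CR]
2. ∠AKC = 92°  [△ACK]
3. ∠ARK = 79°  [K on ray RC]
4. ∠AKR = 88°  [linear pair at K on CR]
5. ∠KAR = 13°  [△AKR]

∠KAR = 13°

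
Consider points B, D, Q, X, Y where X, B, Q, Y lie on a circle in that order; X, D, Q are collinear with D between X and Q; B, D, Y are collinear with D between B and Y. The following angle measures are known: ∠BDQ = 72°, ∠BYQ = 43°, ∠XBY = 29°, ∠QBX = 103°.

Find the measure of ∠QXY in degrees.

∠QXY = 74°

1. ∠XQY = 29°  [same arc XY]
2. ∠QYX = 77°  [cyclic XBQY, opposite ∠B+∠Y]
3. ∠QXY = 74°  [△XQY]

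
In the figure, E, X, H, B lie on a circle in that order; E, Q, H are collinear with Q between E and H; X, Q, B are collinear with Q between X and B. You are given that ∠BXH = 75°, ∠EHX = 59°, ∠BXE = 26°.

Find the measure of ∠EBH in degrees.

1. ∠BEH = 75°  [same arc HB]
2. ∠BHE = 26°  [same arc EB]
3. ∠EBH = 79°  [△EHB]

∠EBH = 79°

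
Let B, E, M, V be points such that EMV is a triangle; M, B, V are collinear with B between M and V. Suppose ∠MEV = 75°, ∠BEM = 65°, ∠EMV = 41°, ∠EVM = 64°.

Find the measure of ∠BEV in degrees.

1. ∠BME = 41°  [B on ray MV]
2. ∠BVE = 64°  [B on ray VM]
3. ∠EBM = 74°  [△EMB]
4. ∠EBV = 106°  [linear pair at B on MV]
5. ∠BEV = 10°  [△EBV]

∠BEV = 10°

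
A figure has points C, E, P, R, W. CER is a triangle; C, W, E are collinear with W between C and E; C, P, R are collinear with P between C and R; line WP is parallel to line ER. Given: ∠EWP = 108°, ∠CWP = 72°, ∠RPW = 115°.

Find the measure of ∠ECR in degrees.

1. ∠CPW = 65°  [linear pair at P on CR]
2. ∠PCW = 43°  [△CWP]
3. ∠ECR = 43°  [W on CE, P on CR]

∠ECR = 43°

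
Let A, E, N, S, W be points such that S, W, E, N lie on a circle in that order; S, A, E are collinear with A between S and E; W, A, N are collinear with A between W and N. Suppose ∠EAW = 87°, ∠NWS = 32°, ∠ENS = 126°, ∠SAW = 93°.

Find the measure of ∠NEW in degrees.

1. ∠NES = 32°  [same arc SN]
2. ∠ESN = 22°  [△SEN]
3. ∠EAN = 93°  [vertical angles at A]
4. ∠ENW = 55°  [△EAN]
5. ∠EWN = 22°  [same arc EN]
6. ∠NEW = 103°  [△WEN]

∠NEW = 103°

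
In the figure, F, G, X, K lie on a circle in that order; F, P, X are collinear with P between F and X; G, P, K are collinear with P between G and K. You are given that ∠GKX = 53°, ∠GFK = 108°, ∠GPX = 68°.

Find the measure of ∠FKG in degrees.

∠FKG = 57°

1. ∠GFX = 53°  [same arc GX]
2. ∠FPG = 112°  [linear pair at P on FX]
3. ∠FGK = 15°  [△FPG]
4. ∠FKG = 57°  [△FGK]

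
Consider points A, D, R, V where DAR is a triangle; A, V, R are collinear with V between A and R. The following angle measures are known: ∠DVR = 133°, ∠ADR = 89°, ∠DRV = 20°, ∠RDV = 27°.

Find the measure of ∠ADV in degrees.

∠ADV = 62°

1. ∠AVD = 47°  [linear pair at V on AR]
2. ∠ARD = 20°  [V on ray RA]
3. ∠DAR = 71°  [△DAR]
4. ∠DAV = 71°  [V on ray AR]
5. ∠ADV = 62°  [△DAV]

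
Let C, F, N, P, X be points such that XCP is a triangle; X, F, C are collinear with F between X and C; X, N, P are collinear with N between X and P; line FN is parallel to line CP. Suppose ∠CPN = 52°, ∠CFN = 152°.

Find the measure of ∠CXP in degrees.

1. ∠CPX = 52°  [N on ray PX]
2. ∠NFX = 28°  [linear pair at F on XC]
3. ∠FNX = 52°  [FN∥CP, corresponding at N]
4. ∠FXN = 100°  [△XFN]
5. ∠CXP = 100°  [F on XC, N on XP]

∠CXP = 100°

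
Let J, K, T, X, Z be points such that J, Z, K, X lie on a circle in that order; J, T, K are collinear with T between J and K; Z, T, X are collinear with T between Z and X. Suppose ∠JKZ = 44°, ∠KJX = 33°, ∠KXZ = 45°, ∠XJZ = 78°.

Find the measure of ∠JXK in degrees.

1. ∠KJZ = 45°  [same arc ZK]
2. ∠JZK = 91°  [△JZK]
3. ∠JXK = 89°  [cyclic JZKX, opposite ∠Z+∠X]

∠JXK = 89°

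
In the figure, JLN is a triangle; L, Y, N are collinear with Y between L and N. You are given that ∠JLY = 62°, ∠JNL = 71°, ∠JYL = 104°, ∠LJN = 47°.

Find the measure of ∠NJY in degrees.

1. ∠JNY = 71°  [Y on ray NL]
2. ∠JYN = 76°  [linear pair at Y on LN]
3. ∠NJY = 33°  [△JYN]

∠NJY = 33°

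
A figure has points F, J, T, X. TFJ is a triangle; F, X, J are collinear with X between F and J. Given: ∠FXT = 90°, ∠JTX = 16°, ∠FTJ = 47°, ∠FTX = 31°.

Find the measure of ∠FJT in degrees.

1. ∠JXT = 90°  [linear pair at X on FJ]
2. ∠TJX = 74°  [△TXJ]
3. ∠FJT = 74°  [X on ray JF]

∠FJT = 74°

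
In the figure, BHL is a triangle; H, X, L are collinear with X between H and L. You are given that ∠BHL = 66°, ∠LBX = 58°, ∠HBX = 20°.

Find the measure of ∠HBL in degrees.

1. ∠BHX = 66°  [X on ray HL]
2. ∠BXH = 94°  [△BHX]
3. ∠BXL = 86°  [linear pair at X on HL]
4. ∠BLX = 36°  [△BXL]
5. ∠BLH = 36°  [X on ray LH]
6. ∠HBL = 78°  [△BHL]

∠HBL = 78°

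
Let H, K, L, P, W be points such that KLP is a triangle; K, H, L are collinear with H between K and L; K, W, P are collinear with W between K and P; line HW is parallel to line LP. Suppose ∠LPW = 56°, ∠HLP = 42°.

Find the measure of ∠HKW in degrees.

1. ∠KPL = 56°  [W on ray PK]
2. ∠KLP = 42°  [H on ray LK]
3. ∠LKP = 82°  [△KLP]
4. ∠HKW = 82°  [H on KL, W on KP]

∠HKW = 82°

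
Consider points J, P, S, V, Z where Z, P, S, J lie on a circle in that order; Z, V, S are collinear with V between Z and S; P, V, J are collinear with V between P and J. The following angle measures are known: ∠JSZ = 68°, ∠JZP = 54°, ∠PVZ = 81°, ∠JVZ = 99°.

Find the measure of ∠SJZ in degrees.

1. ∠JPZ = 68°  [same arc ZJ]
2. ∠PJZ = 58°  [△ZPJ]
3. ∠JZS = 23°  [△ZVJ]
4. ∠SJZ = 89°  [△ZSJ]

∠SJZ = 89°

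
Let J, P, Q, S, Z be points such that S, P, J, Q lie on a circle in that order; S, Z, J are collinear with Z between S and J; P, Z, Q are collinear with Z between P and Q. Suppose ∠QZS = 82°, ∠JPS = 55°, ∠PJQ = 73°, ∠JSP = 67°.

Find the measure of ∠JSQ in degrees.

∠JSQ = 40°

1. ∠JZQ = 98°  [linear pair at Z on SJ]
2. ∠JQS = 125°  [cyclic SPJQ, opposite ∠P+∠Q]
3. ∠JQP = 67°  [same arc PJ]
4. ∠QJS = 15°  [△JZQ]
5. ∠JSQ = 40°  [△SJQ]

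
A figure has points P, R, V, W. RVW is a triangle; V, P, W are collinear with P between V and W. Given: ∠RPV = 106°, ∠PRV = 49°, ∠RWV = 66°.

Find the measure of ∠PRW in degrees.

1. ∠RPW = 74°  [linear pair at P on VW]
2. ∠PWR = 66°  [P on ray WV]
3. ∠PRW = 40°  [△RPW]

∠PRW = 40°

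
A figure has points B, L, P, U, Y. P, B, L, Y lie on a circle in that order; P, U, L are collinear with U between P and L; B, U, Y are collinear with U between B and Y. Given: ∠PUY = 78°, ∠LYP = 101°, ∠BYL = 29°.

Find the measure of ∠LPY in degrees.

∠LPY = 30°

1. ∠LUY = 102°  [linear pair at U on PL]
2. ∠PLY = 49°  [△LUY]
3. ∠LPY = 30°  [△PLY]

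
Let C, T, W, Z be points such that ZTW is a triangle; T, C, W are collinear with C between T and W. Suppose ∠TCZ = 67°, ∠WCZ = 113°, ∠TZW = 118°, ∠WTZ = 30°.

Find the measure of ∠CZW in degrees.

1. ∠TWZ = 32°  [△ZTW]
2. ∠CWZ = 32°  [C on ray WT]
3. ∠CZW = 35°  [△ZCW]

∠CZW = 35°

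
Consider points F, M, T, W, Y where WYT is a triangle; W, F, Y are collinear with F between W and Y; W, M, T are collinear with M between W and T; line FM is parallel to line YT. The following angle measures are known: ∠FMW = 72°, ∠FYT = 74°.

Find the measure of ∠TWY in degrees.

∠TWY = 34°

1. ∠WTY = 72°  [FM∥YT, corresponding at M]
2. ∠TYW = 74°  [F on ray YW]
3. ∠TWY = 34°  [△WYT]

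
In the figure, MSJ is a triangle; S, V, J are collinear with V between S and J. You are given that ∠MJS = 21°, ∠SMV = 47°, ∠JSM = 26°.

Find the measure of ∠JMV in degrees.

∠JMV = 86°

1. ∠MJV = 21°  [V on ray JS]
2. ∠MSV = 26°  [V on ray SJ]
3. ∠MVS = 107°  [△MSV]
4. ∠JVM = 73°  [linear pair at V on SJ]
5. ∠JMV = 86°  [△MVJ]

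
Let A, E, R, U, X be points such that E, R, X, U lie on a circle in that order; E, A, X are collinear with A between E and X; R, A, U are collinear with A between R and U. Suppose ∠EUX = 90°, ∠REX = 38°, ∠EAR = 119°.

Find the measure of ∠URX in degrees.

∠URX = 67°

1. ∠ERX = 90°  [cyclic ERXU, opposite ∠R+∠U]
2. ∠EXR = 52°  [△ERX]
3. ∠RAX = 61°  [linear pair at A on EX]
4. ∠URX = 67°  [△RAX]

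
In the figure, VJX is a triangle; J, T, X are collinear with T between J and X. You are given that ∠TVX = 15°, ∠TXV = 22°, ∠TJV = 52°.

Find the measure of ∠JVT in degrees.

∠JVT = 91°

1. ∠VTX = 143°  [△VTX]
2. ∠JTV = 37°  [linear pair at T on JX]
3. ∠JVT = 91°  [△VJT]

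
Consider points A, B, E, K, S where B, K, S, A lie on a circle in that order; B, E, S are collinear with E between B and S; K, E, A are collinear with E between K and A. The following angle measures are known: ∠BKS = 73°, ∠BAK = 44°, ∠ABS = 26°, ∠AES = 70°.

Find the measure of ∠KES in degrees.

∠KES = 110°

1. ∠BSK = 44°  [same arc BK]
2. ∠AKS = 26°  [same arc SA]
3. ∠KES = 110°  [△KES]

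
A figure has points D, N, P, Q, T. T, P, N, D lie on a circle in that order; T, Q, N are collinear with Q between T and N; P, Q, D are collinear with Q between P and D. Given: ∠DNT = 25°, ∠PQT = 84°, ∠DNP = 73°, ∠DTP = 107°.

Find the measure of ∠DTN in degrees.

∠DTN = 36°

1. ∠DPT = 25°  [same arc TD]
2. ∠DQN = 84°  [vertical angles at Q]
3. ∠PDT = 48°  [△TPD]
4. ∠DQT = 96°  [linear pair at Q on TN]
5. ∠DTN = 36°  [△TQD]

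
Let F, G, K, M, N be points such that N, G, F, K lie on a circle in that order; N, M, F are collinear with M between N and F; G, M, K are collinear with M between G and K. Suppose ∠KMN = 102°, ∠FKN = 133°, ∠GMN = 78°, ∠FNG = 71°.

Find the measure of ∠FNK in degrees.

1. ∠FMG = 102°  [vertical angles at M]
2. ∠FGN = 47°  [cyclic NGFK, opposite ∠G+∠K]
3. ∠GFN = 62°  [△NGF]
4. ∠FGK = 16°  [△GMF]
5. ∠FNK = 16°  [same arc FK]

∠FNK = 16°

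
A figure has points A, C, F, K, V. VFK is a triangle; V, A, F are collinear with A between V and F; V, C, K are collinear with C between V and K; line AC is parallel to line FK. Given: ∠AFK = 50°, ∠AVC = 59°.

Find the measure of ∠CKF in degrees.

1. ∠KFV = 50°  [A on ray FV]
2. ∠FVK = 59°  [A on VF, C on VK]
3. ∠FKV = 71°  [△VFK]
4. ∠CKF = 71°  [C on ray KV]

∠CKF = 71°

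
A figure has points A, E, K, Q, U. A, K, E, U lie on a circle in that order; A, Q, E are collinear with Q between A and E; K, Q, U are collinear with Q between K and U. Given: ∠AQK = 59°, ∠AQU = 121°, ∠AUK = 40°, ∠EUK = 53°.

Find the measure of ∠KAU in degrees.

∠KAU = 72°

1. ∠EAK = 53°  [same arc KE]
2. ∠AKU = 68°  [△AQK]
3. ∠KAU = 72°  [△AKU]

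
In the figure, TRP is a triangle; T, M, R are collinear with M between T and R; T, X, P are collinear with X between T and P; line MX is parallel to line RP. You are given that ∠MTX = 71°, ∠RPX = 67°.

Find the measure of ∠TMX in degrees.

∠TMX = 42°

1. ∠PTR = 71°  [M on TR, X on TP]
2. ∠RPT = 67°  [X on ray PT]
3. ∠PRT = 42°  [△TRP]
4. ∠TMX = 42°  [MX∥RP, corresponding at M]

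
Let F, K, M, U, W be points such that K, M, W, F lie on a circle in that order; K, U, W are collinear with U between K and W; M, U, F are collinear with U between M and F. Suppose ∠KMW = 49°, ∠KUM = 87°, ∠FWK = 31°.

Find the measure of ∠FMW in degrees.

1. ∠KFW = 131°  [cyclic KMWF, opposite ∠M+∠F]
2. ∠FKW = 18°  [△KWF]
3. ∠FMW = 18°  [same arc WF]

∠FMW = 18°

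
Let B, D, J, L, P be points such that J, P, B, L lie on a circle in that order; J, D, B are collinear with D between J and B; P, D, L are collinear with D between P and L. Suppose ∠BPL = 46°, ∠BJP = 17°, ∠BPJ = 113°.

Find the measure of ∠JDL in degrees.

1. ∠BJL = 46°  [same arc BL]
2. ∠BLP = 17°  [same arc PB]
3. ∠BLJ = 67°  [cyclic JPBL, opposite ∠P+∠L]
4. ∠JBL = 67°  [△JBL]
5. ∠BDL = 96°  [△BDL]
6. ∠JDL = 84°  [linear pair at D on JB]

∠JDL = 84°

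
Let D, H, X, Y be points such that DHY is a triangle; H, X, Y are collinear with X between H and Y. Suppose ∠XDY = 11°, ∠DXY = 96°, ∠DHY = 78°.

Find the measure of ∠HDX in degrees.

1. ∠DXH = 84°  [linear pair at X on HY]
2. ∠DHX = 78°  [X on ray HY]
3. ∠HDX = 18°  [△DHX]

∠HDX = 18°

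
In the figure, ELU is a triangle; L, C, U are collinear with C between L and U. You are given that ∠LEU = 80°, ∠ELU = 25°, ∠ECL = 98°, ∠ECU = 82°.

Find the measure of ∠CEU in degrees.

∠CEU = 23°

1. ∠EUL = 75°  [△ELU]
2. ∠CUE = 75°  [C on ray UL]
3. ∠CEU = 23°  [△ECU]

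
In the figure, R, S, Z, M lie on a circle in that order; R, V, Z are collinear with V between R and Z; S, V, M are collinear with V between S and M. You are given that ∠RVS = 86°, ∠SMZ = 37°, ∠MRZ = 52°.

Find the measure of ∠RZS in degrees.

∠RZS = 34°

1. ∠SVZ = 94°  [linear pair at V on RZ]
2. ∠MSZ = 52°  [same arc ZM]
3. ∠RZS = 34°  [△SVZ]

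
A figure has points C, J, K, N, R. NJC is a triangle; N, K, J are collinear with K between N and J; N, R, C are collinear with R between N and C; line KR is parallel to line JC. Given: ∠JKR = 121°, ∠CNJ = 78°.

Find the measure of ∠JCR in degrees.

1. ∠NKR = 59°  [linear pair at K on NJ]
2. ∠KNR = 78°  [K on NJ, R on NC]
3. ∠KRN = 43°  [△NKR]
4. ∠CRK = 137°  [linear pair at R on NC]
5. ∠JCR = 43°  [KR∥JC, co-interior at C–R]

∠JCR = 43°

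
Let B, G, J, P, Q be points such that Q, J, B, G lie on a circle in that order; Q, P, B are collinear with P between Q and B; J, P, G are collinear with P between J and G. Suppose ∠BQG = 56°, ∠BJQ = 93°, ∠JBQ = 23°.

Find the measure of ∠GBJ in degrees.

1. ∠BJG = 56°  [same arc BG]
2. ∠BQJ = 64°  [△QJB]
3. ∠BGJ = 64°  [same arc JB]
4. ∠GBJ = 60°  [△JBG]

∠GBJ = 60°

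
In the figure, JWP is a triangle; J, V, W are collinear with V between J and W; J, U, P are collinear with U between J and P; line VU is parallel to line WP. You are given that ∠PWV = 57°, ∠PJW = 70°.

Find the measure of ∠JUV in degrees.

1. ∠JWP = 57°  [V on ray WJ]
2. ∠JPW = 53°  [△JWP]
3. ∠JUV = 53°  [VU∥WP, corresponding at U]

∠JUV = 53°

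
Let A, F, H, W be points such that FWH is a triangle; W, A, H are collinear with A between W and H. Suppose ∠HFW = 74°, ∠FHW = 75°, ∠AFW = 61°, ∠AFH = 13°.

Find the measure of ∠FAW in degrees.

1. ∠AHF = 75°  [A on ray HW]
2. ∠FAH = 92°  [△FAH]
3. ∠FAW = 88°  [linear pair at A on WH]

∠FAW = 88°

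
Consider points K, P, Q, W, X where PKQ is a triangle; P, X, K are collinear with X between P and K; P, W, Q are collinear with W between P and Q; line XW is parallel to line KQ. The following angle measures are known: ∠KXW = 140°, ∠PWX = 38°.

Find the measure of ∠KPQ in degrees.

∠KPQ = 102°

1. ∠PXW = 40°  [linear pair at X on PK]
2. ∠WPX = 102°  [△PXW]
3. ∠KPQ = 102°  [X on PK, W on PQ]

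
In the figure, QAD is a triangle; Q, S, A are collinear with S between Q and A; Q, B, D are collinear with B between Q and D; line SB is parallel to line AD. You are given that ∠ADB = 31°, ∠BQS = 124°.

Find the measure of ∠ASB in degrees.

∠ASB = 155°

1. ∠ADQ = 31°  [B on ray DQ]
2. ∠AQD = 124°  [S on QA, B on QD]
3. ∠DAQ = 25°  [△QAD]
4. ∠BSQ = 25°  [SB∥AD, corresponding at S]
5. ∠ASB = 155°  [linear pair at S on QA]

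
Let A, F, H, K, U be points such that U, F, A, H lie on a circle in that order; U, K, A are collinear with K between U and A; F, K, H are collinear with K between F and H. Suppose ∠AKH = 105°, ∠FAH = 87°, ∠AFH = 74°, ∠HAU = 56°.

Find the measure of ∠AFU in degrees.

∠AFU = 130°

1. ∠AUH = 74°  [same arc AH]
2. ∠AHU = 50°  [△UAH]
3. ∠AFU = 130°  [cyclic UFAH, opposite ∠F+∠H]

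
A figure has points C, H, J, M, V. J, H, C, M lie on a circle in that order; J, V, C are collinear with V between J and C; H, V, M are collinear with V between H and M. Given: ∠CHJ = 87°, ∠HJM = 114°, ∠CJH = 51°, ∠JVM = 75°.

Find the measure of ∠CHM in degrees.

1. ∠HCJ = 42°  [△JHC]
2. ∠CVH = 75°  [vertical angles at V]
3. ∠CHM = 63°  [△HVC]

∠CHM = 63°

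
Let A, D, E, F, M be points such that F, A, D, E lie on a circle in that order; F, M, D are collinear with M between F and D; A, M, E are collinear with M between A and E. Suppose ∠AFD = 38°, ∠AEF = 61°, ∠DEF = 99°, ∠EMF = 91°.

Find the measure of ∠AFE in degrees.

1. ∠DFE = 28°  [△FME]
2. ∠EDF = 53°  [△FDE]
3. ∠EAF = 53°  [same arc FE]
4. ∠AFE = 66°  [△FAE]

∠AFE = 66°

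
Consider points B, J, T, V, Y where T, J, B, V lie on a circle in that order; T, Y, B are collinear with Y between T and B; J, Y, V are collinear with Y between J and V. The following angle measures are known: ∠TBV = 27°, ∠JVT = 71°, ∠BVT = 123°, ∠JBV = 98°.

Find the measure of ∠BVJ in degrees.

∠BVJ = 52°

1. ∠BTV = 30°  [△TBV]
2. ∠BJV = 30°  [same arc BV]
3. ∠BVJ = 52°  [△JBV]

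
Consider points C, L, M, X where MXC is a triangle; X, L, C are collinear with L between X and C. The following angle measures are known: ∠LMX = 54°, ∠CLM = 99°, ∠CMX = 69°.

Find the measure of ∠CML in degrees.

1. ∠MLX = 81°  [linear pair at L on XC]
2. ∠LXM = 45°  [△MXL]
3. ∠CXM = 45°  [L on ray XC]
4. ∠MCX = 66°  [△MXC]
5. ∠LCM = 66°  [L on ray CX]
6. ∠CML = 15°  [△MLC]

∠CML = 15°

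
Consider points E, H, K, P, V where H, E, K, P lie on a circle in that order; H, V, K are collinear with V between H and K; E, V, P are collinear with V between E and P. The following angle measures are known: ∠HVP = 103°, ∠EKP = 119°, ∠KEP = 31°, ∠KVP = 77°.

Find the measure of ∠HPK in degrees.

1. ∠EPK = 30°  [△EKP]
2. ∠KHP = 31°  [same arc KP]
3. ∠HKP = 73°  [△KVP]
4. ∠HPK = 76°  [△HKP]

∠HPK = 76°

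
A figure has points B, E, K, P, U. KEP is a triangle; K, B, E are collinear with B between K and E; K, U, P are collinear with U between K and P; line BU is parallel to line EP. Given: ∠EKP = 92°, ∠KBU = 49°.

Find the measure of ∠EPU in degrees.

1. ∠BKU = 92°  [B on KE, U on KP]
2. ∠BUK = 39°  [△KBU]
3. ∠BUP = 141°  [linear pair at U on KP]
4. ∠EPU = 39°  [BU∥EP, co-interior at P–U]

∠EPU = 39°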